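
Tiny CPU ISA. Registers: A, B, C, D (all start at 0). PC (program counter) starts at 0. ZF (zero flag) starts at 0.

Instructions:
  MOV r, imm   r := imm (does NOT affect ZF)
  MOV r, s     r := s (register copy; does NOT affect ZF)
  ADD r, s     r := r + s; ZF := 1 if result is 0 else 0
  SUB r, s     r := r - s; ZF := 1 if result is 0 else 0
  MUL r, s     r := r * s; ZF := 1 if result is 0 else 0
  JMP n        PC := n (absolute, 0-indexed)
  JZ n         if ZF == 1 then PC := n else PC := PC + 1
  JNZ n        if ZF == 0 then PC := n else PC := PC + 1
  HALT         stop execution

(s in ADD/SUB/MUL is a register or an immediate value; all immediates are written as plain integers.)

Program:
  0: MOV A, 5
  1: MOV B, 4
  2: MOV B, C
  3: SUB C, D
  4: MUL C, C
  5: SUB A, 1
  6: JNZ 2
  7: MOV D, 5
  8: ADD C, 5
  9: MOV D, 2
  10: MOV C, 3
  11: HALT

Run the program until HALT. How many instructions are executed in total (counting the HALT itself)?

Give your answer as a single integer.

Step 1: PC=0 exec 'MOV A, 5'. After: A=5 B=0 C=0 D=0 ZF=0 PC=1
Step 2: PC=1 exec 'MOV B, 4'. After: A=5 B=4 C=0 D=0 ZF=0 PC=2
Step 3: PC=2 exec 'MOV B, C'. After: A=5 B=0 C=0 D=0 ZF=0 PC=3
Step 4: PC=3 exec 'SUB C, D'. After: A=5 B=0 C=0 D=0 ZF=1 PC=4
Step 5: PC=4 exec 'MUL C, C'. After: A=5 B=0 C=0 D=0 ZF=1 PC=5
Step 6: PC=5 exec 'SUB A, 1'. After: A=4 B=0 C=0 D=0 ZF=0 PC=6
Step 7: PC=6 exec 'JNZ 2'. After: A=4 B=0 C=0 D=0 ZF=0 PC=2
Step 8: PC=2 exec 'MOV B, C'. After: A=4 B=0 C=0 D=0 ZF=0 PC=3
Step 9: PC=3 exec 'SUB C, D'. After: A=4 B=0 C=0 D=0 ZF=1 PC=4
Step 10: PC=4 exec 'MUL C, C'. After: A=4 B=0 C=0 D=0 ZF=1 PC=5
Step 11: PC=5 exec 'SUB A, 1'. After: A=3 B=0 C=0 D=0 ZF=0 PC=6
Step 12: PC=6 exec 'JNZ 2'. After: A=3 B=0 C=0 D=0 ZF=0 PC=2
Step 13: PC=2 exec 'MOV B, C'. After: A=3 B=0 C=0 D=0 ZF=0 PC=3
Step 14: PC=3 exec 'SUB C, D'. After: A=3 B=0 C=0 D=0 ZF=1 PC=4
Step 15: PC=4 exec 'MUL C, C'. After: A=3 B=0 C=0 D=0 ZF=1 PC=5
Step 16: PC=5 exec 'SUB A, 1'. After: A=2 B=0 C=0 D=0 ZF=0 PC=6
Step 17: PC=6 exec 'JNZ 2'. After: A=2 B=0 C=0 D=0 ZF=0 PC=2
Step 18: PC=2 exec 'MOV B, C'. After: A=2 B=0 C=0 D=0 ZF=0 PC=3
Step 19: PC=3 exec 'SUB C, D'. After: A=2 B=0 C=0 D=0 ZF=1 PC=4
Step 20: PC=4 exec 'MUL C, C'. After: A=2 B=0 C=0 D=0 ZF=1 PC=5
Step 21: PC=5 exec 'SUB A, 1'. After: A=1 B=0 C=0 D=0 ZF=0 PC=6
Step 22: PC=6 exec 'JNZ 2'. After: A=1 B=0 C=0 D=0 ZF=0 PC=2
Step 23: PC=2 exec 'MOV B, C'. After: A=1 B=0 C=0 D=0 ZF=0 PC=3
Step 24: PC=3 exec 'SUB C, D'. After: A=1 B=0 C=0 D=0 ZF=1 PC=4
Step 25: PC=4 exec 'MUL C, C'. After: A=1 B=0 C=0 D=0 ZF=1 PC=5
Step 26: PC=5 exec 'SUB A, 1'. After: A=0 B=0 C=0 D=0 ZF=1 PC=6
Step 27: PC=6 exec 'JNZ 2'. After: A=0 B=0 C=0 D=0 ZF=1 PC=7
Step 28: PC=7 exec 'MOV D, 5'. After: A=0 B=0 C=0 D=5 ZF=1 PC=8
Step 29: PC=8 exec 'ADD C, 5'. After: A=0 B=0 C=5 D=5 ZF=0 PC=9
Step 30: PC=9 exec 'MOV D, 2'. After: A=0 B=0 C=5 D=2 ZF=0 PC=10
Step 31: PC=10 exec 'MOV C, 3'. After: A=0 B=0 C=3 D=2 ZF=0 PC=11
Step 32: PC=11 exec 'HALT'. After: A=0 B=0 C=3 D=2 ZF=0 PC=11 HALTED
Total instructions executed: 32

Answer: 32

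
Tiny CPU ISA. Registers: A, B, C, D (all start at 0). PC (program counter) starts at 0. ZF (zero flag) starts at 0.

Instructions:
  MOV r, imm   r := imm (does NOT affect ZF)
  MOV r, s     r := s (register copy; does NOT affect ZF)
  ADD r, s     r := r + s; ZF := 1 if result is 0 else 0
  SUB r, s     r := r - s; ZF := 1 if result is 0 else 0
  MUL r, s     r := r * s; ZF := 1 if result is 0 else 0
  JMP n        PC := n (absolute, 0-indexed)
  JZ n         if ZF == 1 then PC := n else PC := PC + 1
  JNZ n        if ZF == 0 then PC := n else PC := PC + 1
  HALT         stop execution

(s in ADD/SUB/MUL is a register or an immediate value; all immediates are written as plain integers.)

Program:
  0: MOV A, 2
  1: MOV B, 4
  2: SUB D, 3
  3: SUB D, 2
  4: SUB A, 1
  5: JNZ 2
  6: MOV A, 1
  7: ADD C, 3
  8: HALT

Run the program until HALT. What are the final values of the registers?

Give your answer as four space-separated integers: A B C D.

Step 1: PC=0 exec 'MOV A, 2'. After: A=2 B=0 C=0 D=0 ZF=0 PC=1
Step 2: PC=1 exec 'MOV B, 4'. After: A=2 B=4 C=0 D=0 ZF=0 PC=2
Step 3: PC=2 exec 'SUB D, 3'. After: A=2 B=4 C=0 D=-3 ZF=0 PC=3
Step 4: PC=3 exec 'SUB D, 2'. After: A=2 B=4 C=0 D=-5 ZF=0 PC=4
Step 5: PC=4 exec 'SUB A, 1'. After: A=1 B=4 C=0 D=-5 ZF=0 PC=5
Step 6: PC=5 exec 'JNZ 2'. After: A=1 B=4 C=0 D=-5 ZF=0 PC=2
Step 7: PC=2 exec 'SUB D, 3'. After: A=1 B=4 C=0 D=-8 ZF=0 PC=3
Step 8: PC=3 exec 'SUB D, 2'. After: A=1 B=4 C=0 D=-10 ZF=0 PC=4
Step 9: PC=4 exec 'SUB A, 1'. After: A=0 B=4 C=0 D=-10 ZF=1 PC=5
Step 10: PC=5 exec 'JNZ 2'. After: A=0 B=4 C=0 D=-10 ZF=1 PC=6
Step 11: PC=6 exec 'MOV A, 1'. After: A=1 B=4 C=0 D=-10 ZF=1 PC=7
Step 12: PC=7 exec 'ADD C, 3'. After: A=1 B=4 C=3 D=-10 ZF=0 PC=8
Step 13: PC=8 exec 'HALT'. After: A=1 B=4 C=3 D=-10 ZF=0 PC=8 HALTED

Answer: 1 4 3 -10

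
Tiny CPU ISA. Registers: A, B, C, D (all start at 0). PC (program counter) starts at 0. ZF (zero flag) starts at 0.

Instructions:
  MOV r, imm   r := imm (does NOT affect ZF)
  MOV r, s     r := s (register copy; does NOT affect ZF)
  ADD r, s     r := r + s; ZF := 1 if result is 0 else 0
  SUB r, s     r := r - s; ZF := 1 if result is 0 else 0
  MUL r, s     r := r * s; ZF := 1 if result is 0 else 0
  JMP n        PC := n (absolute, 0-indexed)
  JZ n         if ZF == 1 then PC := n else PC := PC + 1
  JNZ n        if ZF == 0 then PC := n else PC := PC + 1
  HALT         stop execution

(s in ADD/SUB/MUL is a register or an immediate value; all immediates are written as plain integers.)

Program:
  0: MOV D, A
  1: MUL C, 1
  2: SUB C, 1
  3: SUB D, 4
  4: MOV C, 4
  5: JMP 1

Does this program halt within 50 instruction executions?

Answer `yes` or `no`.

Answer: no

Derivation:
Step 1: PC=0 exec 'MOV D, A'. After: A=0 B=0 C=0 D=0 ZF=0 PC=1
Step 2: PC=1 exec 'MUL C, 1'. After: A=0 B=0 C=0 D=0 ZF=1 PC=2
Step 3: PC=2 exec 'SUB C, 1'. After: A=0 B=0 C=-1 D=0 ZF=0 PC=3
Step 4: PC=3 exec 'SUB D, 4'. After: A=0 B=0 C=-1 D=-4 ZF=0 PC=4
Step 5: PC=4 exec 'MOV C, 4'. After: A=0 B=0 C=4 D=-4 ZF=0 PC=5
Step 6: PC=5 exec 'JMP 1'. After: A=0 B=0 C=4 D=-4 ZF=0 PC=1
Step 7: PC=1 exec 'MUL C, 1'. After: A=0 B=0 C=4 D=-4 ZF=0 PC=2
Step 8: PC=2 exec 'SUB C, 1'. After: A=0 B=0 C=3 D=-4 ZF=0 PC=3
Step 9: PC=3 exec 'SUB D, 4'. After: A=0 B=0 C=3 D=-8 ZF=0 PC=4
Step 10: PC=4 exec 'MOV C, 4'. After: A=0 B=0 C=4 D=-8 ZF=0 PC=5
Step 11: PC=5 exec 'JMP 1'. After: A=0 B=0 C=4 D=-8 ZF=0 PC=1
Step 12: PC=1 exec 'MUL C, 1'. After: A=0 B=0 C=4 D=-8 ZF=0 PC=2
Step 13: PC=2 exec 'SUB C, 1'. After: A=0 B=0 C=3 D=-8 ZF=0 PC=3
Step 14: PC=3 exec 'SUB D, 4'. After: A=0 B=0 C=3 D=-12 ZF=0 PC=4
Step 15: PC=4 exec 'MOV C, 4'. After: A=0 B=0 C=4 D=-12 ZF=0 PC=5
After 50 steps: not halted. PC revisits the same instructions with no path to HALT; will never halt.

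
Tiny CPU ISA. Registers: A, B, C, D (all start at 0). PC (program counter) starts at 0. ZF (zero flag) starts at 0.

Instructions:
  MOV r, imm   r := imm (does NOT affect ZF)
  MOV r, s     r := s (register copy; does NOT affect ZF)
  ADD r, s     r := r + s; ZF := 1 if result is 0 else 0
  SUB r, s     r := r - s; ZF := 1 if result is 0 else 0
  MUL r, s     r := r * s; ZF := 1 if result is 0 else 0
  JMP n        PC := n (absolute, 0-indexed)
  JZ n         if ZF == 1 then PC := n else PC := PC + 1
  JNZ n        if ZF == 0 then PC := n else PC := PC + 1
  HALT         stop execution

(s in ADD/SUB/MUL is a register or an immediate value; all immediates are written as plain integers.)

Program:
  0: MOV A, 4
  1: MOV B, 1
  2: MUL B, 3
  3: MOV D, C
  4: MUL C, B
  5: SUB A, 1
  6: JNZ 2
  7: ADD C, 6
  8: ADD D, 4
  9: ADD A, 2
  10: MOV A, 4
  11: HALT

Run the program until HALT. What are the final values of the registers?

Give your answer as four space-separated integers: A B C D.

Answer: 4 81 6 4

Derivation:
Step 1: PC=0 exec 'MOV A, 4'. After: A=4 B=0 C=0 D=0 ZF=0 PC=1
Step 2: PC=1 exec 'MOV B, 1'. After: A=4 B=1 C=0 D=0 ZF=0 PC=2
Step 3: PC=2 exec 'MUL B, 3'. After: A=4 B=3 C=0 D=0 ZF=0 PC=3
Step 4: PC=3 exec 'MOV D, C'. After: A=4 B=3 C=0 D=0 ZF=0 PC=4
Step 5: PC=4 exec 'MUL C, B'. After: A=4 B=3 C=0 D=0 ZF=1 PC=5
Step 6: PC=5 exec 'SUB A, 1'. After: A=3 B=3 C=0 D=0 ZF=0 PC=6
Step 7: PC=6 exec 'JNZ 2'. After: A=3 B=3 C=0 D=0 ZF=0 PC=2
Step 8: PC=2 exec 'MUL B, 3'. After: A=3 B=9 C=0 D=0 ZF=0 PC=3
Step 9: PC=3 exec 'MOV D, C'. After: A=3 B=9 C=0 D=0 ZF=0 PC=4
Step 10: PC=4 exec 'MUL C, B'. After: A=3 B=9 C=0 D=0 ZF=1 PC=5
Step 11: PC=5 exec 'SUB A, 1'. After: A=2 B=9 C=0 D=0 ZF=0 PC=6
Step 12: PC=6 exec 'JNZ 2'. After: A=2 B=9 C=0 D=0 ZF=0 PC=2
Step 13: PC=2 exec 'MUL B, 3'. After: A=2 B=27 C=0 D=0 ZF=0 PC=3
Step 14: PC=3 exec 'MOV D, C'. After: A=2 B=27 C=0 D=0 ZF=0 PC=4
Step 15: PC=4 exec 'MUL C, B'. After: A=2 B=27 C=0 D=0 ZF=1 PC=5
Step 16: PC=5 exec 'SUB A, 1'. After: A=1 B=27 C=0 D=0 ZF=0 PC=6
Step 17: PC=6 exec 'JNZ 2'. After: A=1 B=27 C=0 D=0 ZF=0 PC=2
Step 18: PC=2 exec 'MUL B, 3'. After: A=1 B=81 C=0 D=0 ZF=0 PC=3
Step 19: PC=3 exec 'MOV D, C'. After: A=1 B=81 C=0 D=0 ZF=0 PC=4
Step 20: PC=4 exec 'MUL C, B'. After: A=1 B=81 C=0 D=0 ZF=1 PC=5
Step 21: PC=5 exec 'SUB A, 1'. After: A=0 B=81 C=0 D=0 ZF=1 PC=6
Step 22: PC=6 exec 'JNZ 2'. After: A=0 B=81 C=0 D=0 ZF=1 PC=7
Step 23: PC=7 exec 'ADD C, 6'. After: A=0 B=81 C=6 D=0 ZF=0 PC=8
Step 24: PC=8 exec 'ADD D, 4'. After: A=0 B=81 C=6 D=4 ZF=0 PC=9
Step 25: PC=9 exec 'ADD A, 2'. After: A=2 B=81 C=6 D=4 ZF=0 PC=10
Step 26: PC=10 exec 'MOV A, 4'. After: A=4 B=81 C=6 D=4 ZF=0 PC=11
Step 27: PC=11 exec 'HALT'. After: A=4 B=81 C=6 D=4 ZF=0 PC=11 HALTED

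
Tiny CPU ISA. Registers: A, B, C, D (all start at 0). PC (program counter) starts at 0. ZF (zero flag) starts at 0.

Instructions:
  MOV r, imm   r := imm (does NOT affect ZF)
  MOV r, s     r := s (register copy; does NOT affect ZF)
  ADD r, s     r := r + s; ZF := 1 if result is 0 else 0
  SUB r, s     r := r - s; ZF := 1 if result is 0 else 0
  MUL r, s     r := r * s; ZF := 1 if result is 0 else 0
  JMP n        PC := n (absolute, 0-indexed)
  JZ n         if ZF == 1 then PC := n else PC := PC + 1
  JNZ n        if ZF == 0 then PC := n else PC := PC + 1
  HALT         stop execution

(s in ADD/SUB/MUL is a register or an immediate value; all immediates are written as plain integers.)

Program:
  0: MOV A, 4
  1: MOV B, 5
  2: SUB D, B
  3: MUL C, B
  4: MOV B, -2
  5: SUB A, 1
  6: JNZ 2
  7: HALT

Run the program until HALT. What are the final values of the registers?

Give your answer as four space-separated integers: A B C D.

Step 1: PC=0 exec 'MOV A, 4'. After: A=4 B=0 C=0 D=0 ZF=0 PC=1
Step 2: PC=1 exec 'MOV B, 5'. After: A=4 B=5 C=0 D=0 ZF=0 PC=2
Step 3: PC=2 exec 'SUB D, B'. After: A=4 B=5 C=0 D=-5 ZF=0 PC=3
Step 4: PC=3 exec 'MUL C, B'. After: A=4 B=5 C=0 D=-5 ZF=1 PC=4
Step 5: PC=4 exec 'MOV B, -2'. After: A=4 B=-2 C=0 D=-5 ZF=1 PC=5
Step 6: PC=5 exec 'SUB A, 1'. After: A=3 B=-2 C=0 D=-5 ZF=0 PC=6
Step 7: PC=6 exec 'JNZ 2'. After: A=3 B=-2 C=0 D=-5 ZF=0 PC=2
Step 8: PC=2 exec 'SUB D, B'. After: A=3 B=-2 C=0 D=-3 ZF=0 PC=3
Step 9: PC=3 exec 'MUL C, B'. After: A=3 B=-2 C=0 D=-3 ZF=1 PC=4
Step 10: PC=4 exec 'MOV B, -2'. After: A=3 B=-2 C=0 D=-3 ZF=1 PC=5
Step 11: PC=5 exec 'SUB A, 1'. After: A=2 B=-2 C=0 D=-3 ZF=0 PC=6
Step 12: PC=6 exec 'JNZ 2'. After: A=2 B=-2 C=0 D=-3 ZF=0 PC=2
Step 13: PC=2 exec 'SUB D, B'. After: A=2 B=-2 C=0 D=-1 ZF=0 PC=3
Step 14: PC=3 exec 'MUL C, B'. After: A=2 B=-2 C=0 D=-1 ZF=1 PC=4
Step 15: PC=4 exec 'MOV B, -2'. After: A=2 B=-2 C=0 D=-1 ZF=1 PC=5
Step 16: PC=5 exec 'SUB A, 1'. After: A=1 B=-2 C=0 D=-1 ZF=0 PC=6
Step 17: PC=6 exec 'JNZ 2'. After: A=1 B=-2 C=0 D=-1 ZF=0 PC=2
Step 18: PC=2 exec 'SUB D, B'. After: A=1 B=-2 C=0 D=1 ZF=0 PC=3
Step 19: PC=3 exec 'MUL C, B'. After: A=1 B=-2 C=0 D=1 ZF=1 PC=4
Step 20: PC=4 exec 'MOV B, -2'. After: A=1 B=-2 C=0 D=1 ZF=1 PC=5
Step 21: PC=5 exec 'SUB A, 1'. After: A=0 B=-2 C=0 D=1 ZF=1 PC=6
Step 22: PC=6 exec 'JNZ 2'. After: A=0 B=-2 C=0 D=1 ZF=1 PC=7
Step 23: PC=7 exec 'HALT'. After: A=0 B=-2 C=0 D=1 ZF=1 PC=7 HALTED

Answer: 0 -2 0 1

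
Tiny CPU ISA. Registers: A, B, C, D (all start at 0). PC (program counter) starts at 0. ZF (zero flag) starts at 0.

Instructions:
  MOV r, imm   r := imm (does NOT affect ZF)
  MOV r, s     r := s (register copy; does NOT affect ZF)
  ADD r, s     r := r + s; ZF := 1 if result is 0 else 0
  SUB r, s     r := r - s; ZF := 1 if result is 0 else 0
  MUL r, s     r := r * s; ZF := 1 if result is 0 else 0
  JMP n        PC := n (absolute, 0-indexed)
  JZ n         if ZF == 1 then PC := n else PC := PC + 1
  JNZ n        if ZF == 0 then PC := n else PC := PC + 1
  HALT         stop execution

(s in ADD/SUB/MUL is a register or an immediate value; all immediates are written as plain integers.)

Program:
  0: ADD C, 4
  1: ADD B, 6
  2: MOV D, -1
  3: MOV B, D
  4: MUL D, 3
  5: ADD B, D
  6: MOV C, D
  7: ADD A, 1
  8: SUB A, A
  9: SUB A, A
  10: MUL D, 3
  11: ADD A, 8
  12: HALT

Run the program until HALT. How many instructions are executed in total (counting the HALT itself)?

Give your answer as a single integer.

Step 1: PC=0 exec 'ADD C, 4'. After: A=0 B=0 C=4 D=0 ZF=0 PC=1
Step 2: PC=1 exec 'ADD B, 6'. After: A=0 B=6 C=4 D=0 ZF=0 PC=2
Step 3: PC=2 exec 'MOV D, -1'. After: A=0 B=6 C=4 D=-1 ZF=0 PC=3
Step 4: PC=3 exec 'MOV B, D'. After: A=0 B=-1 C=4 D=-1 ZF=0 PC=4
Step 5: PC=4 exec 'MUL D, 3'. After: A=0 B=-1 C=4 D=-3 ZF=0 PC=5
Step 6: PC=5 exec 'ADD B, D'. After: A=0 B=-4 C=4 D=-3 ZF=0 PC=6
Step 7: PC=6 exec 'MOV C, D'. After: A=0 B=-4 C=-3 D=-3 ZF=0 PC=7
Step 8: PC=7 exec 'ADD A, 1'. After: A=1 B=-4 C=-3 D=-3 ZF=0 PC=8
Step 9: PC=8 exec 'SUB A, A'. After: A=0 B=-4 C=-3 D=-3 ZF=1 PC=9
Step 10: PC=9 exec 'SUB A, A'. After: A=0 B=-4 C=-3 D=-3 ZF=1 PC=10
Step 11: PC=10 exec 'MUL D, 3'. After: A=0 B=-4 C=-3 D=-9 ZF=0 PC=11
Step 12: PC=11 exec 'ADD A, 8'. After: A=8 B=-4 C=-3 D=-9 ZF=0 PC=12
Step 13: PC=12 exec 'HALT'. After: A=8 B=-4 C=-3 D=-9 ZF=0 PC=12 HALTED
Total instructions executed: 13

Answer: 13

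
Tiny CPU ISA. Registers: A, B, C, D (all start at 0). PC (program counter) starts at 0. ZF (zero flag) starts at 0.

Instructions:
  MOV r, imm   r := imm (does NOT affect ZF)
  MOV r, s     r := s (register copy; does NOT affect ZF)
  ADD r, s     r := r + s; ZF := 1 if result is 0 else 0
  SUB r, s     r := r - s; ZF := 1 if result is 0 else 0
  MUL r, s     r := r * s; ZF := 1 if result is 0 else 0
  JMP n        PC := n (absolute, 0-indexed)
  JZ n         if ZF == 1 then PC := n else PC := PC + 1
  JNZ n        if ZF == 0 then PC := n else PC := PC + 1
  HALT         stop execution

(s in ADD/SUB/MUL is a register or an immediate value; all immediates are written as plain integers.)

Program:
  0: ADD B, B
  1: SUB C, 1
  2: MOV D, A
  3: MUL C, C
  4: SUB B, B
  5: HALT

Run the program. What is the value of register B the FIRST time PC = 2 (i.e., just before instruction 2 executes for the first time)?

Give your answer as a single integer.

Step 1: PC=0 exec 'ADD B, B'. After: A=0 B=0 C=0 D=0 ZF=1 PC=1
Step 2: PC=1 exec 'SUB C, 1'. After: A=0 B=0 C=-1 D=0 ZF=0 PC=2
First time PC=2: B=0

0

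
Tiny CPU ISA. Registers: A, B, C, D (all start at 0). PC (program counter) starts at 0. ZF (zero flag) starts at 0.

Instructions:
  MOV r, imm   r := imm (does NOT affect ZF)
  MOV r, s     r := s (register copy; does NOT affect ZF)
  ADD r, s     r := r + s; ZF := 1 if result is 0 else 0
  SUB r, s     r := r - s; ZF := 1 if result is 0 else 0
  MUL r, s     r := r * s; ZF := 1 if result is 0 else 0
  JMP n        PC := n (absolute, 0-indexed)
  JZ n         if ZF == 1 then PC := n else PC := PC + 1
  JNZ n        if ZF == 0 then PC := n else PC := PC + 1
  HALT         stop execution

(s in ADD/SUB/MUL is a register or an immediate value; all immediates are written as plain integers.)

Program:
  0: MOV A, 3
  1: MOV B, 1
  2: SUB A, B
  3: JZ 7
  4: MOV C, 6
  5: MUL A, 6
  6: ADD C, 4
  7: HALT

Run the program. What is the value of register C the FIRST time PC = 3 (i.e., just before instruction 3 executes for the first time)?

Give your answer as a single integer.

Step 1: PC=0 exec 'MOV A, 3'. After: A=3 B=0 C=0 D=0 ZF=0 PC=1
Step 2: PC=1 exec 'MOV B, 1'. After: A=3 B=1 C=0 D=0 ZF=0 PC=2
Step 3: PC=2 exec 'SUB A, B'. After: A=2 B=1 C=0 D=0 ZF=0 PC=3
First time PC=3: C=0

0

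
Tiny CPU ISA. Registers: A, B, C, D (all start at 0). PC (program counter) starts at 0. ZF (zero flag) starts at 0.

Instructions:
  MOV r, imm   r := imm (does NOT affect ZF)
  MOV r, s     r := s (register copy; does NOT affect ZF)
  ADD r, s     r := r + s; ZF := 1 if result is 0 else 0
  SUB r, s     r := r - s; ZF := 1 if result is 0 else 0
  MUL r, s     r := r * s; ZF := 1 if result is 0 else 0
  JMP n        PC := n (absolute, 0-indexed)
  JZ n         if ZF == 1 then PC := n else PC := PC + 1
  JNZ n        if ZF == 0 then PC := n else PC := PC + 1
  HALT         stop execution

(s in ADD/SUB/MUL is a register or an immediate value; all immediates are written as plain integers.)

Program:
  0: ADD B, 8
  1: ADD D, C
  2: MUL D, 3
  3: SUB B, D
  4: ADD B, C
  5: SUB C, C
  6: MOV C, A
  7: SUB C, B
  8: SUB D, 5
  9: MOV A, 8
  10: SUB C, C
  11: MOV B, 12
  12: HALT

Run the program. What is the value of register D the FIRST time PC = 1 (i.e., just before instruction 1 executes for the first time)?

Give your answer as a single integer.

Step 1: PC=0 exec 'ADD B, 8'. After: A=0 B=8 C=0 D=0 ZF=0 PC=1
First time PC=1: D=0

0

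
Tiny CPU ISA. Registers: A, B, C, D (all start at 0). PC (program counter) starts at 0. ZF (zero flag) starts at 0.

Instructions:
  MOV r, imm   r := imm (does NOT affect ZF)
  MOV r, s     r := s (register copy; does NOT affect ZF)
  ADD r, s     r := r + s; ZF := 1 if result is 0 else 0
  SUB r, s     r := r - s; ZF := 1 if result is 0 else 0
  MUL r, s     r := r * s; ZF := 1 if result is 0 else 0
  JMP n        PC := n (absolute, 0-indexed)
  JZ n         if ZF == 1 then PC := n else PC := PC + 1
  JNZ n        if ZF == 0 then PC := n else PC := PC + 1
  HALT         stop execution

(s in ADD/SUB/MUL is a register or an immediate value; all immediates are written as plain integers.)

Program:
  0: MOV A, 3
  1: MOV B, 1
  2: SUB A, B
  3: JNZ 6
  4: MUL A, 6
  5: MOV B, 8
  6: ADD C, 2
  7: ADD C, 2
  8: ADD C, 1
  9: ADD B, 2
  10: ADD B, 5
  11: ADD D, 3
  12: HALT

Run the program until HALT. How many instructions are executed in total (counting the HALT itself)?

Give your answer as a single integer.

Step 1: PC=0 exec 'MOV A, 3'. After: A=3 B=0 C=0 D=0 ZF=0 PC=1
Step 2: PC=1 exec 'MOV B, 1'. After: A=3 B=1 C=0 D=0 ZF=0 PC=2
Step 3: PC=2 exec 'SUB A, B'. After: A=2 B=1 C=0 D=0 ZF=0 PC=3
Step 4: PC=3 exec 'JNZ 6'. After: A=2 B=1 C=0 D=0 ZF=0 PC=6
Step 5: PC=6 exec 'ADD C, 2'. After: A=2 B=1 C=2 D=0 ZF=0 PC=7
Step 6: PC=7 exec 'ADD C, 2'. After: A=2 B=1 C=4 D=0 ZF=0 PC=8
Step 7: PC=8 exec 'ADD C, 1'. After: A=2 B=1 C=5 D=0 ZF=0 PC=9
Step 8: PC=9 exec 'ADD B, 2'. After: A=2 B=3 C=5 D=0 ZF=0 PC=10
Step 9: PC=10 exec 'ADD B, 5'. After: A=2 B=8 C=5 D=0 ZF=0 PC=11
Step 10: PC=11 exec 'ADD D, 3'. After: A=2 B=8 C=5 D=3 ZF=0 PC=12
Step 11: PC=12 exec 'HALT'. After: A=2 B=8 C=5 D=3 ZF=0 PC=12 HALTED
Total instructions executed: 11

Answer: 11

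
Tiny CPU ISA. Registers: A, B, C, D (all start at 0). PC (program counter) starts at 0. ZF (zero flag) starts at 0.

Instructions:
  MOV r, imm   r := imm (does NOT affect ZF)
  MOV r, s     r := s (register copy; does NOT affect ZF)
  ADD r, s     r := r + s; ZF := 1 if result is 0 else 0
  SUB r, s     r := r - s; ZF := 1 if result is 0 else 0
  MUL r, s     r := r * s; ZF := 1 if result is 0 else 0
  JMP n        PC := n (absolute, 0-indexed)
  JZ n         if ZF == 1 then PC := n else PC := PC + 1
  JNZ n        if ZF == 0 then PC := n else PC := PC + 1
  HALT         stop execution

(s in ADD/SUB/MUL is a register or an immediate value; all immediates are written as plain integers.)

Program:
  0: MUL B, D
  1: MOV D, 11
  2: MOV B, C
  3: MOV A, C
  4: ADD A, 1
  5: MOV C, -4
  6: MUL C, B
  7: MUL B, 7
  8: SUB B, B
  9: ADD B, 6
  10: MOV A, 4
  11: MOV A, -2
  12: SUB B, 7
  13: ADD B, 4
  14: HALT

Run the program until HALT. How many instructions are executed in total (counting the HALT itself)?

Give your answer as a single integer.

Step 1: PC=0 exec 'MUL B, D'. After: A=0 B=0 C=0 D=0 ZF=1 PC=1
Step 2: PC=1 exec 'MOV D, 11'. After: A=0 B=0 C=0 D=11 ZF=1 PC=2
Step 3: PC=2 exec 'MOV B, C'. After: A=0 B=0 C=0 D=11 ZF=1 PC=3
Step 4: PC=3 exec 'MOV A, C'. After: A=0 B=0 C=0 D=11 ZF=1 PC=4
Step 5: PC=4 exec 'ADD A, 1'. After: A=1 B=0 C=0 D=11 ZF=0 PC=5
Step 6: PC=5 exec 'MOV C, -4'. After: A=1 B=0 C=-4 D=11 ZF=0 PC=6
Step 7: PC=6 exec 'MUL C, B'. After: A=1 B=0 C=0 D=11 ZF=1 PC=7
Step 8: PC=7 exec 'MUL B, 7'. After: A=1 B=0 C=0 D=11 ZF=1 PC=8
Step 9: PC=8 exec 'SUB B, B'. After: A=1 B=0 C=0 D=11 ZF=1 PC=9
Step 10: PC=9 exec 'ADD B, 6'. After: A=1 B=6 C=0 D=11 ZF=0 PC=10
Step 11: PC=10 exec 'MOV A, 4'. After: A=4 B=6 C=0 D=11 ZF=0 PC=11
Step 12: PC=11 exec 'MOV A, -2'. After: A=-2 B=6 C=0 D=11 ZF=0 PC=12
Step 13: PC=12 exec 'SUB B, 7'. After: A=-2 B=-1 C=0 D=11 ZF=0 PC=13
Step 14: PC=13 exec 'ADD B, 4'. After: A=-2 B=3 C=0 D=11 ZF=0 PC=14
Step 15: PC=14 exec 'HALT'. After: A=-2 B=3 C=0 D=11 ZF=0 PC=14 HALTED
Total instructions executed: 15

Answer: 15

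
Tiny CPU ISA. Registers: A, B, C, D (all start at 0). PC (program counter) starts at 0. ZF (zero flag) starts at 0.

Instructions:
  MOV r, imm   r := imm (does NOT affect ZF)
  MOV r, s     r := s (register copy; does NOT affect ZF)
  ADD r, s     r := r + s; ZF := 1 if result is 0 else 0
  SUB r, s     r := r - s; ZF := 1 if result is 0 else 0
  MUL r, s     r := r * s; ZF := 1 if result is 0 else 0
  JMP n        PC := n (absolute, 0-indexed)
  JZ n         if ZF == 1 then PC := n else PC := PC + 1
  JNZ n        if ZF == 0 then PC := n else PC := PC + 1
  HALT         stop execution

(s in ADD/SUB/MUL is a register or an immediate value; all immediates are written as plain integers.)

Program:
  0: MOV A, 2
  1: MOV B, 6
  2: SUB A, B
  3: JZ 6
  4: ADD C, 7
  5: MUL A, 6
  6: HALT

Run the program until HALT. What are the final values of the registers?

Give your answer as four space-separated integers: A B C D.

Answer: -24 6 7 0

Derivation:
Step 1: PC=0 exec 'MOV A, 2'. After: A=2 B=0 C=0 D=0 ZF=0 PC=1
Step 2: PC=1 exec 'MOV B, 6'. After: A=2 B=6 C=0 D=0 ZF=0 PC=2
Step 3: PC=2 exec 'SUB A, B'. After: A=-4 B=6 C=0 D=0 ZF=0 PC=3
Step 4: PC=3 exec 'JZ 6'. After: A=-4 B=6 C=0 D=0 ZF=0 PC=4
Step 5: PC=4 exec 'ADD C, 7'. After: A=-4 B=6 C=7 D=0 ZF=0 PC=5
Step 6: PC=5 exec 'MUL A, 6'. After: A=-24 B=6 C=7 D=0 ZF=0 PC=6
Step 7: PC=6 exec 'HALT'. After: A=-24 B=6 C=7 D=0 ZF=0 PC=6 HALTED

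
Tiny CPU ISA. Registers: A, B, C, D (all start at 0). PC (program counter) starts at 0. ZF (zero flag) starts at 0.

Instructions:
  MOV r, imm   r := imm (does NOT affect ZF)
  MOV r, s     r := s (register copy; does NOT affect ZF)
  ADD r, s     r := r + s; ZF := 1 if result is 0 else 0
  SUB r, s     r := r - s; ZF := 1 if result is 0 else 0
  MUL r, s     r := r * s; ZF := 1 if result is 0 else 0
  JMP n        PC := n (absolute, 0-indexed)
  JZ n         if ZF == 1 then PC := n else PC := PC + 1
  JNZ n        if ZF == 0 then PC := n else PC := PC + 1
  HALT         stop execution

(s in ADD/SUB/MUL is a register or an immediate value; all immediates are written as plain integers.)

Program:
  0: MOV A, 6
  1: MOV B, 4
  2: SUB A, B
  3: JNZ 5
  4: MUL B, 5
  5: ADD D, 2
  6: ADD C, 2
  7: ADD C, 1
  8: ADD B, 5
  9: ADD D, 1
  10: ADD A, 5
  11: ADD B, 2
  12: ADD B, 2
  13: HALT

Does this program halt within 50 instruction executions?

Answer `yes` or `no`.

Step 1: PC=0 exec 'MOV A, 6'. After: A=6 B=0 C=0 D=0 ZF=0 PC=1
Step 2: PC=1 exec 'MOV B, 4'. After: A=6 B=4 C=0 D=0 ZF=0 PC=2
Step 3: PC=2 exec 'SUB A, B'. After: A=2 B=4 C=0 D=0 ZF=0 PC=3
Step 4: PC=3 exec 'JNZ 5'. After: A=2 B=4 C=0 D=0 ZF=0 PC=5
Step 5: PC=5 exec 'ADD D, 2'. After: A=2 B=4 C=0 D=2 ZF=0 PC=6
Step 6: PC=6 exec 'ADD C, 2'. After: A=2 B=4 C=2 D=2 ZF=0 PC=7
Step 7: PC=7 exec 'ADD C, 1'. After: A=2 B=4 C=3 D=2 ZF=0 PC=8
Step 8: PC=8 exec 'ADD B, 5'. After: A=2 B=9 C=3 D=2 ZF=0 PC=9
Step 9: PC=9 exec 'ADD D, 1'. After: A=2 B=9 C=3 D=3 ZF=0 PC=10
Step 10: PC=10 exec 'ADD A, 5'. After: A=7 B=9 C=3 D=3 ZF=0 PC=11
Step 11: PC=11 exec 'ADD B, 2'. After: A=7 B=11 C=3 D=3 ZF=0 PC=12
Step 12: PC=12 exec 'ADD B, 2'. After: A=7 B=13 C=3 D=3 ZF=0 PC=13
Step 13: PC=13 exec 'HALT'. After: A=7 B=13 C=3 D=3 ZF=0 PC=13 HALTED

Answer: yes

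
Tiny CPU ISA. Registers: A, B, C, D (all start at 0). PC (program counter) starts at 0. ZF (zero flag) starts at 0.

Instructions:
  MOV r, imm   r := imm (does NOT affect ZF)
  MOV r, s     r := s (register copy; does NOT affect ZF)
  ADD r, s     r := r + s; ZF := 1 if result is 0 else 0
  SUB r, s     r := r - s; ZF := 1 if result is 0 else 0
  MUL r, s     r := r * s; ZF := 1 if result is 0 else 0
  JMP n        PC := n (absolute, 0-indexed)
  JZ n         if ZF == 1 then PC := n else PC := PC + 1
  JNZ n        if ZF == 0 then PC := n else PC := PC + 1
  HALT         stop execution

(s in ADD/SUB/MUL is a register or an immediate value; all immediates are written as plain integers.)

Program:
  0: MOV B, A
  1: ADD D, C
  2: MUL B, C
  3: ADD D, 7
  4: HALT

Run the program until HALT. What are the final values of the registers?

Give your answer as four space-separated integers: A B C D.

Step 1: PC=0 exec 'MOV B, A'. After: A=0 B=0 C=0 D=0 ZF=0 PC=1
Step 2: PC=1 exec 'ADD D, C'. After: A=0 B=0 C=0 D=0 ZF=1 PC=2
Step 3: PC=2 exec 'MUL B, C'. After: A=0 B=0 C=0 D=0 ZF=1 PC=3
Step 4: PC=3 exec 'ADD D, 7'. After: A=0 B=0 C=0 D=7 ZF=0 PC=4
Step 5: PC=4 exec 'HALT'. After: A=0 B=0 C=0 D=7 ZF=0 PC=4 HALTED

Answer: 0 0 0 7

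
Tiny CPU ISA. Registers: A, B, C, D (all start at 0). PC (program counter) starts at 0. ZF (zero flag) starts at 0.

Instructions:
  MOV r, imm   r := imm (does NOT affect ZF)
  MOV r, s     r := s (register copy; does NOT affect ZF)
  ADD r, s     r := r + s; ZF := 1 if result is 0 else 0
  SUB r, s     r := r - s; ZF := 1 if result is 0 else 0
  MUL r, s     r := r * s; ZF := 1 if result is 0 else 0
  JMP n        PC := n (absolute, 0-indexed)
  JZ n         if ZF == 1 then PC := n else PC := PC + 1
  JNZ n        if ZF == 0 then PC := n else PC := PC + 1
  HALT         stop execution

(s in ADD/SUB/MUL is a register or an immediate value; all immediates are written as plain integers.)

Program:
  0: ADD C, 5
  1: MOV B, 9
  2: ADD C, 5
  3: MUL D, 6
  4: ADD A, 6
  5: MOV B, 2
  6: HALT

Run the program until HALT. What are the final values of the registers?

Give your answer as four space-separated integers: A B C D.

Step 1: PC=0 exec 'ADD C, 5'. After: A=0 B=0 C=5 D=0 ZF=0 PC=1
Step 2: PC=1 exec 'MOV B, 9'. After: A=0 B=9 C=5 D=0 ZF=0 PC=2
Step 3: PC=2 exec 'ADD C, 5'. After: A=0 B=9 C=10 D=0 ZF=0 PC=3
Step 4: PC=3 exec 'MUL D, 6'. After: A=0 B=9 C=10 D=0 ZF=1 PC=4
Step 5: PC=4 exec 'ADD A, 6'. After: A=6 B=9 C=10 D=0 ZF=0 PC=5
Step 6: PC=5 exec 'MOV B, 2'. After: A=6 B=2 C=10 D=0 ZF=0 PC=6
Step 7: PC=6 exec 'HALT'. After: A=6 B=2 C=10 D=0 ZF=0 PC=6 HALTED

Answer: 6 2 10 0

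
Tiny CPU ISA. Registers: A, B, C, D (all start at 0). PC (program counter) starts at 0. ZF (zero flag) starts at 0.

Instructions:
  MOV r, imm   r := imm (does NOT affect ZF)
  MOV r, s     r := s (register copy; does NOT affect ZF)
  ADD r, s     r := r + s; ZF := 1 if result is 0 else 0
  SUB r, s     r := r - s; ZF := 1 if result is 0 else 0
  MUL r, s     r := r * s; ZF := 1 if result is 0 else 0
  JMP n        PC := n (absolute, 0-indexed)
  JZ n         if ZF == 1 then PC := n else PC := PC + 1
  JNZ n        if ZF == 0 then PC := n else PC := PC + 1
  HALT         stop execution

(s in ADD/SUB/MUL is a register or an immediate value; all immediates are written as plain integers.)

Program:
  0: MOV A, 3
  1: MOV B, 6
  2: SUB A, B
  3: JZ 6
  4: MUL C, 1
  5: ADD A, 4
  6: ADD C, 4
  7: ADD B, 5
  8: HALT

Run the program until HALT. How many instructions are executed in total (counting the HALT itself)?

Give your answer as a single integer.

Answer: 9

Derivation:
Step 1: PC=0 exec 'MOV A, 3'. After: A=3 B=0 C=0 D=0 ZF=0 PC=1
Step 2: PC=1 exec 'MOV B, 6'. After: A=3 B=6 C=0 D=0 ZF=0 PC=2
Step 3: PC=2 exec 'SUB A, B'. After: A=-3 B=6 C=0 D=0 ZF=0 PC=3
Step 4: PC=3 exec 'JZ 6'. After: A=-3 B=6 C=0 D=0 ZF=0 PC=4
Step 5: PC=4 exec 'MUL C, 1'. After: A=-3 B=6 C=0 D=0 ZF=1 PC=5
Step 6: PC=5 exec 'ADD A, 4'. After: A=1 B=6 C=0 D=0 ZF=0 PC=6
Step 7: PC=6 exec 'ADD C, 4'. After: A=1 B=6 C=4 D=0 ZF=0 PC=7
Step 8: PC=7 exec 'ADD B, 5'. After: A=1 B=11 C=4 D=0 ZF=0 PC=8
Step 9: PC=8 exec 'HALT'. After: A=1 B=11 C=4 D=0 ZF=0 PC=8 HALTED
Total instructions executed: 9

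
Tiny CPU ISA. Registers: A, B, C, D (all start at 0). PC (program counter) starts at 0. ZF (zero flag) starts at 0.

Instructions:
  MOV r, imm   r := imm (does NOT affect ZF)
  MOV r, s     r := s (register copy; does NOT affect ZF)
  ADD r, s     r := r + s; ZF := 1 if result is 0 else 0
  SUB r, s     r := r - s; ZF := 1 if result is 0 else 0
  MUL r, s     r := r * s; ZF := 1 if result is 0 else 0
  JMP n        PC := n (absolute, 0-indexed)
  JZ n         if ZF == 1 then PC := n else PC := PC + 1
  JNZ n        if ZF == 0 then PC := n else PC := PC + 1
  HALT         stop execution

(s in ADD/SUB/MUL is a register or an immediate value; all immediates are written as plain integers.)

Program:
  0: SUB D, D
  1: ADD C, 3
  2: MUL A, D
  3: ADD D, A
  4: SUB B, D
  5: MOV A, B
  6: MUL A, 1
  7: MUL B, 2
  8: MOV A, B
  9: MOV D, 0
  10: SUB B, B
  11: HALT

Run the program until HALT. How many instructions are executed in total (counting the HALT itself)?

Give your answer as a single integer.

Step 1: PC=0 exec 'SUB D, D'. After: A=0 B=0 C=0 D=0 ZF=1 PC=1
Step 2: PC=1 exec 'ADD C, 3'. After: A=0 B=0 C=3 D=0 ZF=0 PC=2
Step 3: PC=2 exec 'MUL A, D'. After: A=0 B=0 C=3 D=0 ZF=1 PC=3
Step 4: PC=3 exec 'ADD D, A'. After: A=0 B=0 C=3 D=0 ZF=1 PC=4
Step 5: PC=4 exec 'SUB B, D'. After: A=0 B=0 C=3 D=0 ZF=1 PC=5
Step 6: PC=5 exec 'MOV A, B'. After: A=0 B=0 C=3 D=0 ZF=1 PC=6
Step 7: PC=6 exec 'MUL A, 1'. After: A=0 B=0 C=3 D=0 ZF=1 PC=7
Step 8: PC=7 exec 'MUL B, 2'. After: A=0 B=0 C=3 D=0 ZF=1 PC=8
Step 9: PC=8 exec 'MOV A, B'. After: A=0 B=0 C=3 D=0 ZF=1 PC=9
Step 10: PC=9 exec 'MOV D, 0'. After: A=0 B=0 C=3 D=0 ZF=1 PC=10
Step 11: PC=10 exec 'SUB B, B'. After: A=0 B=0 C=3 D=0 ZF=1 PC=11
Step 12: PC=11 exec 'HALT'. After: A=0 B=0 C=3 D=0 ZF=1 PC=11 HALTED
Total instructions executed: 12

Answer: 12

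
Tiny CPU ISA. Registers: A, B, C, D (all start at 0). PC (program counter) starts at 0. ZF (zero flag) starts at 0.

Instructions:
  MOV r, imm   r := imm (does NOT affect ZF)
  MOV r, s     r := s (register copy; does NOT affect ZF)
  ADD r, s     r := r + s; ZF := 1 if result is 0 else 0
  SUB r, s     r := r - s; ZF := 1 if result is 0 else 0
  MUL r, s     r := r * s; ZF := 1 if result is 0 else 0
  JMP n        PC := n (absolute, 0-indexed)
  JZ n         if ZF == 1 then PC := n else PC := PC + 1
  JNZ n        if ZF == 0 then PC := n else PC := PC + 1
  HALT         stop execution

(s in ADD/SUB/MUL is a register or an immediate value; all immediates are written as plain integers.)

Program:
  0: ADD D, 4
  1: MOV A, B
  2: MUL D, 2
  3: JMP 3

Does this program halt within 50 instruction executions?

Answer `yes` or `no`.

Answer: no

Derivation:
Step 1: PC=0 exec 'ADD D, 4'. After: A=0 B=0 C=0 D=4 ZF=0 PC=1
Step 2: PC=1 exec 'MOV A, B'. After: A=0 B=0 C=0 D=4 ZF=0 PC=2
Step 3: PC=2 exec 'MUL D, 2'. After: A=0 B=0 C=0 D=8 ZF=0 PC=3
Step 4: PC=3 exec 'JMP 3'. After: A=0 B=0 C=0 D=8 ZF=0 PC=3
State after step 4 equals state after step 3: the program is in a cycle of length 1 and will never halt.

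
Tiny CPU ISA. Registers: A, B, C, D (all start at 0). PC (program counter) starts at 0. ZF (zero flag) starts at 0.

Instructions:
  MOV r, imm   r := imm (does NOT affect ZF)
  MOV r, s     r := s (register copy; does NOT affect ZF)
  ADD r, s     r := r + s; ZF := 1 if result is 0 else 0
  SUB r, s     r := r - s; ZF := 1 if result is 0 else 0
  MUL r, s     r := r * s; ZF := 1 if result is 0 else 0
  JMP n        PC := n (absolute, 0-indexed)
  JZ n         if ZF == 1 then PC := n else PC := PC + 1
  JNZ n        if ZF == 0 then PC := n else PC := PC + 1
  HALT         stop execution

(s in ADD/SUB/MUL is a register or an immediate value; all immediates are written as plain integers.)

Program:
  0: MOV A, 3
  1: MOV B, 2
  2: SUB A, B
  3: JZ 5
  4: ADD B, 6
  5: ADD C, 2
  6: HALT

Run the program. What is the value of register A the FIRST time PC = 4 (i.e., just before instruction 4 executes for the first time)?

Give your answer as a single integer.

Step 1: PC=0 exec 'MOV A, 3'. After: A=3 B=0 C=0 D=0 ZF=0 PC=1
Step 2: PC=1 exec 'MOV B, 2'. After: A=3 B=2 C=0 D=0 ZF=0 PC=2
Step 3: PC=2 exec 'SUB A, B'. After: A=1 B=2 C=0 D=0 ZF=0 PC=3
Step 4: PC=3 exec 'JZ 5'. After: A=1 B=2 C=0 D=0 ZF=0 PC=4
First time PC=4: A=1

1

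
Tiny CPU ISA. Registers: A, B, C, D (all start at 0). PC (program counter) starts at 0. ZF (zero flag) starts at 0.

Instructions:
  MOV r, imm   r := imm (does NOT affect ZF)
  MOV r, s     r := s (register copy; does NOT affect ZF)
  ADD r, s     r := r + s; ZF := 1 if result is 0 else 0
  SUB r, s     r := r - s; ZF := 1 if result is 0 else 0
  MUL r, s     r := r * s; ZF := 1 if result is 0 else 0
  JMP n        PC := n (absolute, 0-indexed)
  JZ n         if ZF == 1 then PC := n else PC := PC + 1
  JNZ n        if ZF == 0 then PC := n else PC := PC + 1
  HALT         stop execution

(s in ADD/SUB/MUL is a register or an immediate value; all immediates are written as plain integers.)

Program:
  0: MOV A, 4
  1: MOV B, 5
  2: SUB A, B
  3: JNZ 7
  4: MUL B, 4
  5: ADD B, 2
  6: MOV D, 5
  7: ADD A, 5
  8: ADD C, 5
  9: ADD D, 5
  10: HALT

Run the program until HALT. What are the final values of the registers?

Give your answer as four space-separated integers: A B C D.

Step 1: PC=0 exec 'MOV A, 4'. After: A=4 B=0 C=0 D=0 ZF=0 PC=1
Step 2: PC=1 exec 'MOV B, 5'. After: A=4 B=5 C=0 D=0 ZF=0 PC=2
Step 3: PC=2 exec 'SUB A, B'. After: A=-1 B=5 C=0 D=0 ZF=0 PC=3
Step 4: PC=3 exec 'JNZ 7'. After: A=-1 B=5 C=0 D=0 ZF=0 PC=7
Step 5: PC=7 exec 'ADD A, 5'. After: A=4 B=5 C=0 D=0 ZF=0 PC=8
Step 6: PC=8 exec 'ADD C, 5'. After: A=4 B=5 C=5 D=0 ZF=0 PC=9
Step 7: PC=9 exec 'ADD D, 5'. After: A=4 B=5 C=5 D=5 ZF=0 PC=10
Step 8: PC=10 exec 'HALT'. After: A=4 B=5 C=5 D=5 ZF=0 PC=10 HALTED

Answer: 4 5 5 5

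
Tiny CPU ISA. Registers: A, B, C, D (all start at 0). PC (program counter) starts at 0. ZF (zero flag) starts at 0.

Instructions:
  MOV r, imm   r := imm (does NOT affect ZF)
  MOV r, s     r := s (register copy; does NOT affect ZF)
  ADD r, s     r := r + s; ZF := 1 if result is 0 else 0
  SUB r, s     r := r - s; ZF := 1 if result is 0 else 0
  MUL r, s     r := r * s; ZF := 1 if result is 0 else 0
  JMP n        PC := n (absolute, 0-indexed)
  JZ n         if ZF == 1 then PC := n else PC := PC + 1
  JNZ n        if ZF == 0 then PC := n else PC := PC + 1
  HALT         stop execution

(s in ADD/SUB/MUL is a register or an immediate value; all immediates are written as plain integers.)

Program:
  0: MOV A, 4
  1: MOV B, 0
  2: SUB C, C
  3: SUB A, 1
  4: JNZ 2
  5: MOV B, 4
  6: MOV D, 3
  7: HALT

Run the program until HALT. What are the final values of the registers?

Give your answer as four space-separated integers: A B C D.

Step 1: PC=0 exec 'MOV A, 4'. After: A=4 B=0 C=0 D=0 ZF=0 PC=1
Step 2: PC=1 exec 'MOV B, 0'. After: A=4 B=0 C=0 D=0 ZF=0 PC=2
Step 3: PC=2 exec 'SUB C, C'. After: A=4 B=0 C=0 D=0 ZF=1 PC=3
Step 4: PC=3 exec 'SUB A, 1'. After: A=3 B=0 C=0 D=0 ZF=0 PC=4
Step 5: PC=4 exec 'JNZ 2'. After: A=3 B=0 C=0 D=0 ZF=0 PC=2
Step 6: PC=2 exec 'SUB C, C'. After: A=3 B=0 C=0 D=0 ZF=1 PC=3
Step 7: PC=3 exec 'SUB A, 1'. After: A=2 B=0 C=0 D=0 ZF=0 PC=4
Step 8: PC=4 exec 'JNZ 2'. After: A=2 B=0 C=0 D=0 ZF=0 PC=2
Step 9: PC=2 exec 'SUB C, C'. After: A=2 B=0 C=0 D=0 ZF=1 PC=3
Step 10: PC=3 exec 'SUB A, 1'. After: A=1 B=0 C=0 D=0 ZF=0 PC=4
Step 11: PC=4 exec 'JNZ 2'. After: A=1 B=0 C=0 D=0 ZF=0 PC=2
Step 12: PC=2 exec 'SUB C, C'. After: A=1 B=0 C=0 D=0 ZF=1 PC=3
Step 13: PC=3 exec 'SUB A, 1'. After: A=0 B=0 C=0 D=0 ZF=1 PC=4
Step 14: PC=4 exec 'JNZ 2'. After: A=0 B=0 C=0 D=0 ZF=1 PC=5
Step 15: PC=5 exec 'MOV B, 4'. After: A=0 B=4 C=0 D=0 ZF=1 PC=6
Step 16: PC=6 exec 'MOV D, 3'. After: A=0 B=4 C=0 D=3 ZF=1 PC=7
Step 17: PC=7 exec 'HALT'. After: A=0 B=4 C=0 D=3 ZF=1 PC=7 HALTED

Answer: 0 4 0 3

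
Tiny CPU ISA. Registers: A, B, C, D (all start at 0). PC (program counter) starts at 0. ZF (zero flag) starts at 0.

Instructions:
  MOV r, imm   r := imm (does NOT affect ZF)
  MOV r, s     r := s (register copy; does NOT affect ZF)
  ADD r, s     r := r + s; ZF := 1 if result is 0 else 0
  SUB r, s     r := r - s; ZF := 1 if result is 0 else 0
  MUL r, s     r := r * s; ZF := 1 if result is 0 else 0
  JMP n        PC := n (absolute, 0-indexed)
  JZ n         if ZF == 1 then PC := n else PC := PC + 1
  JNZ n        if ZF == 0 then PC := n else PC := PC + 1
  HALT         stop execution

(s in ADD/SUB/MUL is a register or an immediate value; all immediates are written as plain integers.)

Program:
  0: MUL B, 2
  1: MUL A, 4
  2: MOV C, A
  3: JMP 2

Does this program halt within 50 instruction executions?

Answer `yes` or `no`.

Step 1: PC=0 exec 'MUL B, 2'. After: A=0 B=0 C=0 D=0 ZF=1 PC=1
Step 2: PC=1 exec 'MUL A, 4'. After: A=0 B=0 C=0 D=0 ZF=1 PC=2
Step 3: PC=2 exec 'MOV C, A'. After: A=0 B=0 C=0 D=0 ZF=1 PC=3
Step 4: PC=3 exec 'JMP 2'. After: A=0 B=0 C=0 D=0 ZF=1 PC=2
State after step 4 equals state after step 2: the program is in a cycle of length 2 and will never halt.

Answer: no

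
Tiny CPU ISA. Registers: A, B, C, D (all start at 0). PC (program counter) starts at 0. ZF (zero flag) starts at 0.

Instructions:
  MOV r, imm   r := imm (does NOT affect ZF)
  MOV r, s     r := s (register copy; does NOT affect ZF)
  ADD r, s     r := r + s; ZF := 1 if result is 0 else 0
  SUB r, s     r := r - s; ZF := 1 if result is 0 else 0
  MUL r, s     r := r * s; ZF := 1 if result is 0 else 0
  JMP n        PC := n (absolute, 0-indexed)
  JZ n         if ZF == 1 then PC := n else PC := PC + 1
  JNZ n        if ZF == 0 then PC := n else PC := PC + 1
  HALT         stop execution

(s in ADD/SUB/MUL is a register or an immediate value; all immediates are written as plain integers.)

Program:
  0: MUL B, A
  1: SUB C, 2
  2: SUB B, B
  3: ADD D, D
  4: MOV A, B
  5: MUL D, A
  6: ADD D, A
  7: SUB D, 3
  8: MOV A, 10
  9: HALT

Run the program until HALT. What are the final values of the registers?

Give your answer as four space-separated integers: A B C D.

Step 1: PC=0 exec 'MUL B, A'. After: A=0 B=0 C=0 D=0 ZF=1 PC=1
Step 2: PC=1 exec 'SUB C, 2'. After: A=0 B=0 C=-2 D=0 ZF=0 PC=2
Step 3: PC=2 exec 'SUB B, B'. After: A=0 B=0 C=-2 D=0 ZF=1 PC=3
Step 4: PC=3 exec 'ADD D, D'. After: A=0 B=0 C=-2 D=0 ZF=1 PC=4
Step 5: PC=4 exec 'MOV A, B'. After: A=0 B=0 C=-2 D=0 ZF=1 PC=5
Step 6: PC=5 exec 'MUL D, A'. After: A=0 B=0 C=-2 D=0 ZF=1 PC=6
Step 7: PC=6 exec 'ADD D, A'. After: A=0 B=0 C=-2 D=0 ZF=1 PC=7
Step 8: PC=7 exec 'SUB D, 3'. After: A=0 B=0 C=-2 D=-3 ZF=0 PC=8
Step 9: PC=8 exec 'MOV A, 10'. After: A=10 B=0 C=-2 D=-3 ZF=0 PC=9
Step 10: PC=9 exec 'HALT'. After: A=10 B=0 C=-2 D=-3 ZF=0 PC=9 HALTED

Answer: 10 0 -2 -3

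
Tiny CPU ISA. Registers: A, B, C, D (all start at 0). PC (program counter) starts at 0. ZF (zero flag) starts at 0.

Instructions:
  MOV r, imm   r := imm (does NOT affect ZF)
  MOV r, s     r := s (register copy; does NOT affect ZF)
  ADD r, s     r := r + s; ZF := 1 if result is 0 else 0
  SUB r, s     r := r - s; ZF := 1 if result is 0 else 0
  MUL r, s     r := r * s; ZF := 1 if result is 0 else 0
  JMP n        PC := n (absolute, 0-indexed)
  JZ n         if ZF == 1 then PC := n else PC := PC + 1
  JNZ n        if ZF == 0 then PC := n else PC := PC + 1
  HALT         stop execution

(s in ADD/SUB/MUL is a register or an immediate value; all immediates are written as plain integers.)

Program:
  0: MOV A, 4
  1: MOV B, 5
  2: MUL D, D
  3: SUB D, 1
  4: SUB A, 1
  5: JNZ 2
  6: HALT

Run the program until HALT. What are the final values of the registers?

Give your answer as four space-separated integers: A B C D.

Step 1: PC=0 exec 'MOV A, 4'. After: A=4 B=0 C=0 D=0 ZF=0 PC=1
Step 2: PC=1 exec 'MOV B, 5'. After: A=4 B=5 C=0 D=0 ZF=0 PC=2
Step 3: PC=2 exec 'MUL D, D'. After: A=4 B=5 C=0 D=0 ZF=1 PC=3
Step 4: PC=3 exec 'SUB D, 1'. After: A=4 B=5 C=0 D=-1 ZF=0 PC=4
Step 5: PC=4 exec 'SUB A, 1'. After: A=3 B=5 C=0 D=-1 ZF=0 PC=5
Step 6: PC=5 exec 'JNZ 2'. After: A=3 B=5 C=0 D=-1 ZF=0 PC=2
Step 7: PC=2 exec 'MUL D, D'. After: A=3 B=5 C=0 D=1 ZF=0 PC=3
Step 8: PC=3 exec 'SUB D, 1'. After: A=3 B=5 C=0 D=0 ZF=1 PC=4
Step 9: PC=4 exec 'SUB A, 1'. After: A=2 B=5 C=0 D=0 ZF=0 PC=5
Step 10: PC=5 exec 'JNZ 2'. After: A=2 B=5 C=0 D=0 ZF=0 PC=2
Step 11: PC=2 exec 'MUL D, D'. After: A=2 B=5 C=0 D=0 ZF=1 PC=3
Step 12: PC=3 exec 'SUB D, 1'. After: A=2 B=5 C=0 D=-1 ZF=0 PC=4
Step 13: PC=4 exec 'SUB A, 1'. After: A=1 B=5 C=0 D=-1 ZF=0 PC=5
Step 14: PC=5 exec 'JNZ 2'. After: A=1 B=5 C=0 D=-1 ZF=0 PC=2
Step 15: PC=2 exec 'MUL D, D'. After: A=1 B=5 C=0 D=1 ZF=0 PC=3
Step 16: PC=3 exec 'SUB D, 1'. After: A=1 B=5 C=0 D=0 ZF=1 PC=4
Step 17: PC=4 exec 'SUB A, 1'. After: A=0 B=5 C=0 D=0 ZF=1 PC=5
Step 18: PC=5 exec 'JNZ 2'. After: A=0 B=5 C=0 D=0 ZF=1 PC=6
Step 19: PC=6 exec 'HALT'. After: A=0 B=5 C=0 D=0 ZF=1 PC=6 HALTED

Answer: 0 5 0 0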